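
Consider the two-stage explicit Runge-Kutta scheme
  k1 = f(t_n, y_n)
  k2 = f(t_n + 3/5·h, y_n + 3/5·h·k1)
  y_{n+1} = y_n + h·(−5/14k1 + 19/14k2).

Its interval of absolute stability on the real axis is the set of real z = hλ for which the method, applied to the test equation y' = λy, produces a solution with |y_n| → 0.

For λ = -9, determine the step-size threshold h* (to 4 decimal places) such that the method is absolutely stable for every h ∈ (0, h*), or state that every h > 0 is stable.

On y'=λy, z=hλ:
  k1=λy_n ⇒ h·k1=z·y_n;  k2=λ(1+3/5z)y_n ⇒ h·k2=z(1+3/5z)y_n
  y_{n+1}/y_n = 1 − 5/14z + 19/14z(1+3/5z) = 1 + z + 57/70z²
  Hence R(z) = 1 + z + 57/70z².

Boundary: |R(x)|=1, x<0.
x=-0.94: |R|=0.7795
R=1: x+57/70x²=0 ⇒ x=−70/57=-1.2281; min R=1−1/(4·57/70)=0.6930>−1
Confirm numerically:
  x=-1.164: |R|=0.93927 <1
  x=-1.015: |R|=0.82390 <1
  x=-0.931: |R|=0.77479 <1
  x=-0.927: |R|=0.77274 <1
  x=-1.295: |R|=1.07058 >1
Stable set (-1.2281, 0).

(-1.2281,0); λ=-9 ⇒ h* = (70/57)/9 = 0.1365.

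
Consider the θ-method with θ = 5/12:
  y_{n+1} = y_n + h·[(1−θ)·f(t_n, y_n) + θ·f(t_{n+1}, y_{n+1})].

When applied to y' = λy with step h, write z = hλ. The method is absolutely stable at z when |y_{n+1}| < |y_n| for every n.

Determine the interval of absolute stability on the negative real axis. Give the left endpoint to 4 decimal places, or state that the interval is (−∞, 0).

z∈(-12.0000,0).

On y'=λy, z=hλ:
  y_{n+1} = y_n + z·[7/12·y_n + 5/12·y_{n+1}] ⇒ (1 − 5/12z)y_{n+1} = (1 + 7/12z)y_n
  ⇒ R(z) = (1 + 7/12z)/(1 − 5/12z).

Solve |R(x)|<1 on ℝ⁻.
x=-1.54: |R|=0.0619
R=−1: 1+7/12x = −1+5/12x ⇒ -1/6x=2 ⇒ x=2/(-1/6)=-12.0000
Confirm numerically:
  x=-11.129: |R|=0.97425 <1
  x=-10.907: |R|=0.96715 <1
  x=-7.501: |R|=0.81824 <1
  x=-6.837: |R|=0.77642 <1
  x=-12.439: |R|=1.01183 >1
  x=-12.219: |R|=1.00599 >1
Interval (-12.0000, 0).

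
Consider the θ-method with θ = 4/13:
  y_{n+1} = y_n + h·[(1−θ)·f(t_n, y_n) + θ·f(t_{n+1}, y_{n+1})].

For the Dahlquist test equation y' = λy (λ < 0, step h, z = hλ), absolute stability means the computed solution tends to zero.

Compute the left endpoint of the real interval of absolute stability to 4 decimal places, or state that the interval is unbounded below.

z* = -5.2000.

Test eqn y'=λy, z=hλ:
  y_{n+1} = y_n + z·[9/13·y_n + 4/13·y_{n+1}] ⇒ (1 − 4/13z)y_{n+1} = (1 + 9/13z)y_n
  Hence R(z) = (1 + 9/13z)/(1 − 4/13z).

Solve |R(x)|<1 on ℝ⁻.
x=-0.58: |R|=0.5078
R=−1: 1+9/13x = −1+4/13x ⇒ -5/13x=2 ⇒ x=2/(-5/13)=-5.2000
Confirm numerically:
  x=-4.822: |R|=0.94146 <1
  x=-3.315: |R|=0.64109 <1
  x=-2.876: |R|=0.52579 <1
  x=-2.573: |R|=0.43607 <1
  x=-5.352: |R|=1.02209 >1
  x=-5.344: |R|=1.02094 >1
  x=-5.268: |R|=1.00998 >1
Interval (-5.2000, 0).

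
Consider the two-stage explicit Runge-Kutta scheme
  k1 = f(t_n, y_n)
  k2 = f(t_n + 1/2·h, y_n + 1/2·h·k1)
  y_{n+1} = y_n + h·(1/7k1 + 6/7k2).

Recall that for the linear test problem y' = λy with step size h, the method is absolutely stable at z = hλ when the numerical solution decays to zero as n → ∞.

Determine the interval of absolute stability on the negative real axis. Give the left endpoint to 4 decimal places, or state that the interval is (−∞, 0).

Test eqn y'=λy, z=hλ:
  k1=λy_n ⇒ h·k1=z·y_n;  k2=λ(1+1/2z)y_n ⇒ h·k2=z(1+1/2z)y_n
  y_{n+1}/y_n = 1 + 1/7z + 6/7z(1+1/2z) = 1 + z + 3/7z²
  so R(z) = 1 + z + 3/7z².

Solve |R(x)|<1 on ℝ⁻.
x=-0.98: |R|=0.4316
R=1: x+3/7x²=0 ⇒ x=−7/3=-2.3333; min R=1−1/(4·3/7)=0.4167>−1
Confirm numerically:
  x=-2.136: |R|=0.81936 <1
  x=-1.610: |R|=0.50090 <1
  x=-1.490: |R|=0.46147 <1
  x=-2.610: |R|=1.30947 >1
  x=-2.404: |R|=1.07281 >1
So |R|<1 on (-2.3333, 0).

z∈(-2.3333,0).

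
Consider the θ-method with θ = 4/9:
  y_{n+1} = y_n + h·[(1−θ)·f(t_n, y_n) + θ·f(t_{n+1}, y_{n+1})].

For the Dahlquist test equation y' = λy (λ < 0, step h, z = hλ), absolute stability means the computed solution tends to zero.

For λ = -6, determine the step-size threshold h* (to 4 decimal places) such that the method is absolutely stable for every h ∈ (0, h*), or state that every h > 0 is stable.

(-18.0000,0); λ=-6 ⇒ h* = (18)/6 = 3.0000.

With y'=λy (z=hλ):
  y_{n+1} = y_n + z·[5/9·y_n + 4/9·y_{n+1}] ⇒ (1 − 4/9z)y_{n+1} = (1 + 5/9z)y_n
  Hence R(z) = (1 + 5/9z)/(1 − 4/9z).

Find x<0 with |R(x)|<1.
x=-0.55: |R|=0.5580
R=−1: 1+5/9x = −1+4/9x ⇒ -1/9x=2 ⇒ x=2/(-1/9)=-18.0000
Confirm numerically:
  x=-17.075: |R|=0.98803 <1
  x=-15.048: |R|=0.95734 <1
  x=-9.362: |R|=0.81403 <1
  x=-18.465: |R|=1.00561 >1
  x=-18.405: |R|=1.00490 >1
  x=-18.266: |R|=1.00324 >1
Stable set (-18.0000, 0).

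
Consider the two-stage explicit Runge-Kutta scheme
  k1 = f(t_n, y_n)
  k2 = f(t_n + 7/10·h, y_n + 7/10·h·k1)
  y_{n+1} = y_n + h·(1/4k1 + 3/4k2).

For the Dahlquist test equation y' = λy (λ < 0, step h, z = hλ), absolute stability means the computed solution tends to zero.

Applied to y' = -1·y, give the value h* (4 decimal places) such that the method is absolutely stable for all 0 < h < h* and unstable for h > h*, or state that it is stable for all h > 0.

(-1.9048,0); λ=-1 ⇒ h* = (40/21)/1 = 1.9048.

On y'=λy, z=hλ:
  k1=λy_n ⇒ h·k1=z·y_n;  k2=λ(1+7/10z)y_n ⇒ h·k2=z(1+7/10z)y_n
  y_{n+1}/y_n = 1 + 1/4z + 3/4z(1+7/10z) = 1 + z + 21/40z²
  Hence R(z) = 1 + z + 21/40z².

Need |R(x)|<1, x<0.
x=-1.14: |R|=0.5423
R=1: x+21/40x²=0 ⇒ x=−40/21=-1.9048; min R=1−1/(4·21/40)=0.5238>−1
Confirm numerically:
  x=-1.719: |R|=0.83235 <1
  x=-1.665: |R|=0.79042 <1
  x=-1.485: |R|=0.67274 <1
  x=-1.436: |R|=0.64660 <1
  x=-2.209: |R|=1.35283 >1
  x=-2.086: |R|=1.19848 >1
  x=-1.971: |R|=1.06854 >1
So |R|<1 on (-1.9048, 0).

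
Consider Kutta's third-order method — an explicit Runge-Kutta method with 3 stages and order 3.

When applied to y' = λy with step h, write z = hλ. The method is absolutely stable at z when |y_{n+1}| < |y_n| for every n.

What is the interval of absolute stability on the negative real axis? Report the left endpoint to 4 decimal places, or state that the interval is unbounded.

Test eqn y'=λy, z=hλ:
  order 3, 3-stage ⇒ R(z)=1+z+z^2/2+z^3/6
  (e.g. R(-1.05)=0.30831, |R|=0.30831)

Find x<0 with |R(x)|<1.
x=-1.05: |R|=0.3083
|R(-2.88)|=1.7141 |R(-2.07)|=0.4058 |R(-0.65)|=0.5155
Bisect:
  x_lo=-3.0754 |R|=2.1942  x_hi=-0.1843 |R|=0.8316
  mid=-1.62983 |R|=0.02322 →hi
  mid=-2.35260 |R|=0.75540 →hi
  mid=-2.71398 |R|=1.36287 →lo
  mid=-2.53329 |R|=1.03410 →lo
  mid=-2.44295 |R|=0.88886 →hi
  mid=-2.48812 |R|=0.95996 →hi
  mid=-2.51071 |R|=0.99665 →hi
  mid=-2.52200 |R|=1.01528 →lo
  ...
  [-2.51282,-2.51265] ⇒ x*=-2.5127
Interval (-2.5127, 0).

(-2.5127, 0).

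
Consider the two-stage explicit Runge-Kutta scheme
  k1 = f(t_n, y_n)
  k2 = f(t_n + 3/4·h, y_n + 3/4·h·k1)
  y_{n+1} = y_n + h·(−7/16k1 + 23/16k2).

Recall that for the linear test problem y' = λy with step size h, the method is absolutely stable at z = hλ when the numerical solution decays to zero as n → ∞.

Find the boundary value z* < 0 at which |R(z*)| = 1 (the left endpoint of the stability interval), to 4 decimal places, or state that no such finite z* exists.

Test eqn y'=λy, z=hλ:
  k1=λy_n ⇒ h·k1=z·y_n;  k2=λ(1+3/4z)y_n ⇒ h·k2=z(1+3/4z)y_n
  y_{n+1}/y_n = 1 − 7/16z + 23/16z(1+3/4z) = 1 + z + 69/64z²
  ⇒ R(z) = 1 + z + 69/64z².

Boundary: |R(x)|=1, x<0.
x=-1.14: |R|=1.2611
R=1: x+69/64x²=0 ⇒ x=−64/69=-0.9275; min R=1−1/(4·69/64)=0.7681>−1
Confirm numerically:
  x=-0.861: |R|=0.93824 <1
  x=-0.769: |R|=0.86856 <1
  x=-0.629: |R|=0.79755 <1
  x=-0.509: |R|=0.77032 <1
  x=-1.527: |R|=1.98690 >1
  x=-1.388: |R|=1.68906 >1
So |R|<1 on (-0.9275, 0).

left endpoint -0.9275.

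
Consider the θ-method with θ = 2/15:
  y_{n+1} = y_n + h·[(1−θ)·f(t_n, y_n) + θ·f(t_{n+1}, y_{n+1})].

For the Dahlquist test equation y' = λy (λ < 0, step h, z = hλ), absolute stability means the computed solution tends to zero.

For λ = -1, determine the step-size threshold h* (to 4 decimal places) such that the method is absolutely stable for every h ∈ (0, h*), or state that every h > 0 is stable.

(-2.7273,0); λ=-1 ⇒ h* = (30/11)/1 = 2.7273.

On y'=λy, z=hλ:
  y_{n+1} = y_n + z·[13/15·y_n + 2/15·y_{n+1}] ⇒ (1 − 2/15z)y_{n+1} = (1 + 13/15z)y_n
  so R(z) = (1 + 13/15z)/(1 − 2/15z).

Boundary: |R(x)|=1, x<0.
x=-1.77: |R|=0.4320
R=−1: 1+13/15x = −1+2/15x ⇒ -11/15x=2 ⇒ x=2/(-11/15)=-2.7273
Confirm numerically:
  x=-2.484: |R|=0.86599 <1
  x=-2.305: |R|=0.76313 <1
  x=-1.982: |R|=0.56771 <1
  x=-1.522: |R|=0.26524 <1
  x=-3.050: |R|=1.16825 >1
  x=-3.022: |R|=1.15406 >1
  x=-2.830: |R|=1.05470 >1
So |R|<1 on (-2.7273, 0).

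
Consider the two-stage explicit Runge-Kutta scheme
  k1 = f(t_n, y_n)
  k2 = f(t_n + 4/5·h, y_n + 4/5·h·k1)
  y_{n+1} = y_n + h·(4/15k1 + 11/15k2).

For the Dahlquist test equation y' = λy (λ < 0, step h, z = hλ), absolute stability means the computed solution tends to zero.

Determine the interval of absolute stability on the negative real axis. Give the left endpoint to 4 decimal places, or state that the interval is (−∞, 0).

With y'=λy (z=hλ):
  k1=λy_n ⇒ h·k1=z·y_n;  k2=λ(1+4/5z)y_n ⇒ h·k2=z(1+4/5z)y_n
  y_{n+1}/y_n = 1 + 4/15z + 11/15z(1+4/5z) = 1 + z + 44/75z²
  so R(z) = 1 + z + 44/75z².

Boundary: |R(x)|=1, x<0.
x=-1.63: |R|=0.9287
R=1: x+44/75x²=0 ⇒ x=−75/44=-1.7045; min R=1−1/(4·44/75)=0.5739>−1
Confirm numerically:
  x=-1.306: |R|=0.69464 <1
  x=-1.031: |R|=0.59260 <1
  x=-0.786: |R|=0.57644 <1
  x=-2.242: |R|=1.70692 >1
  x=-2.087: |R|=1.46827 >1
  x=-1.848: |R|=1.15553 >1
Interval (-1.7045, 0).

(-1.7045, 0).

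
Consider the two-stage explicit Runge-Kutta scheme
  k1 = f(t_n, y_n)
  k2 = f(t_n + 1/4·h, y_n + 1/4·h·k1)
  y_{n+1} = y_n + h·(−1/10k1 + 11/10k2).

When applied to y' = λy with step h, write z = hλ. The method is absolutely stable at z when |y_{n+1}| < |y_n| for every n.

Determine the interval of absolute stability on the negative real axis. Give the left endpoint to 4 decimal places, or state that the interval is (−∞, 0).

On y'=λy, z=hλ:
  k1=λy_n ⇒ h·k1=z·y_n;  k2=λ(1+1/4z)y_n ⇒ h·k2=z(1+1/4z)y_n
  y_{n+1}/y_n = 1 − 1/10z + 11/10z(1+1/4z) = 1 + z + 11/40z²
  so R(z) = 1 + z + 11/40z².

Need |R(x)|<1, x<0.
x=-1.22: |R|=0.1893
R=1: x+11/40x²=0 ⇒ x=−40/11=-3.6364; min R=1−1/(4·11/40)=0.0909>−1
Confirm numerically:
  x=-3.536: |R|=0.90241 <1
  x=-3.156: |R|=0.58309 <1
  x=-2.457: |R|=0.20313 <1
  x=-2.382: |R|=0.17833 <1
  x=-4.108: |R|=1.53281 >1
  x=-3.756: |R|=1.12357 >1
  x=-3.684: |R|=1.04826 >1
Interval (-3.6364, 0).

(-3.6364, 0).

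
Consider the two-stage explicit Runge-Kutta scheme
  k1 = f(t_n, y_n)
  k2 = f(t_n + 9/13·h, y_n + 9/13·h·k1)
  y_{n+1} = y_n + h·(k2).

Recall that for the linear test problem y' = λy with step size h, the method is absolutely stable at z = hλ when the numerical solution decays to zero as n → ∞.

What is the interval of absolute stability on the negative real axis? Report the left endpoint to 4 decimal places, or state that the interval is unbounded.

(-1.4444, 0).

Test eqn y'=λy, z=hλ:
  k1=λy_n ⇒ h·k1=z·y_n;  k2=λ(1+9/13z)y_n ⇒ h·k2=z(1+9/13z)y_n
  y_{n+1}/y_n = 1 + z(1+9/13z) = 1 + z + 9/13z²
  ⇒ R(z) = 1 + z + 9/13z².

Solve |R(x)|<1 on ℝ⁻.
x=-1.23: |R|=0.8174
R=1: x+9/13x²=0 ⇒ x=−13/9=-1.4444; min R=1−1/(4·9/13)=0.6389>−1
Confirm numerically:
  x=-1.037: |R|=0.70749 <1
  x=-0.992: |R|=0.68928 <1
  x=-0.633: |R|=0.64440 <1
  x=-1.959: |R|=1.69786 >1
  x=-1.945: |R|=1.67402 >1
  x=-1.544: |R|=1.10642 >1
Interval (-1.4444, 0).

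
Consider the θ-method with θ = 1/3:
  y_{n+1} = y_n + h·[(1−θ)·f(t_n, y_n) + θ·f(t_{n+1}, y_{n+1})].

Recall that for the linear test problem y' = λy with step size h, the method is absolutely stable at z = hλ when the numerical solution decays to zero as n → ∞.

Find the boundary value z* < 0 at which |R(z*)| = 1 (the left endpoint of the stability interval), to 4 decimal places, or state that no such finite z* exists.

With y'=λy (z=hλ):
  y_{n+1} = y_n + z·[2/3·y_n + 1/3·y_{n+1}] ⇒ (1 − 1/3z)y_{n+1} = (1 + 2/3z)y_n
  Hence R(z) = (1 + 2/3z)/(1 − 1/3z).

Find x<0 with |R(x)|<1.
x=-1.4: |R|=0.0455
R=−1: 1+2/3x = −1+1/3x ⇒ -1/3x=2 ⇒ x=2/(-1/3)=-6.0000
Confirm numerically:
  x=-5.941: |R|=0.99340 <1
  x=-4.858: |R|=0.85467 <1
  x=-4.500: |R|=0.80000 <1
  x=-6.293: |R|=1.03153 >1
  x=-6.053: |R|=1.00585 >1
So |R|<1 on (-6.0000, 0).

left endpoint -6.0000.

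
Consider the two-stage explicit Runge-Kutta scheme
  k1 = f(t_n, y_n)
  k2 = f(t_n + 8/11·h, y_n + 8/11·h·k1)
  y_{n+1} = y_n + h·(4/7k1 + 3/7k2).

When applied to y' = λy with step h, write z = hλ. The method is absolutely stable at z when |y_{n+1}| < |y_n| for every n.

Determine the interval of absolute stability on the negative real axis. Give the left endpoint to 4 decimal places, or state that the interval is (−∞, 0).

(-3.2083, 0).

Test eqn y'=λy, z=hλ:
  k1=λy_n ⇒ h·k1=z·y_n;  k2=λ(1+8/11z)y_n ⇒ h·k2=z(1+8/11z)y_n
  y_{n+1}/y_n = 1 + 4/7z + 3/7z(1+8/11z) = 1 + z + 24/77z²
  Hence R(z) = 1 + z + 24/77z².

Solve |R(x)|<1 on ℝ⁻.
x=-0.81: |R|=0.3945
R=1: x+24/77x²=0 ⇒ x=−77/24=-3.2083; min R=1−1/(4·24/77)=0.1979>−1
Confirm numerically:
  x=-3.040: |R|=0.84050 <1
  x=-2.441: |R|=0.41619 <1
  x=-2.422: |R|=0.40639 <1
  x=-3.629: |R|=1.47582 >1
  x=-3.447: |R|=1.25642 >1
Interval (-3.2083, 0).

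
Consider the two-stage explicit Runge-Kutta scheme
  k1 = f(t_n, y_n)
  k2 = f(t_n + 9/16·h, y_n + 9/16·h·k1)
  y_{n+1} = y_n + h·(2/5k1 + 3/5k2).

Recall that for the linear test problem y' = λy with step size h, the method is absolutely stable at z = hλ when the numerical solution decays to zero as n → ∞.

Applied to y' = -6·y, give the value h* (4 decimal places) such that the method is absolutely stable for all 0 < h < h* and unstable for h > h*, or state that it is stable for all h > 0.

On y'=λy, z=hλ:
  k1=λy_n ⇒ h·k1=z·y_n;  k2=λ(1+9/16z)y_n ⇒ h·k2=z(1+9/16z)y_n
  y_{n+1}/y_n = 1 + 2/5z + 3/5z(1+9/16z) = 1 + z + 27/80z²
  so R(z) = 1 + z + 27/80z².

Solve |R(x)|<1 on ℝ⁻.
x=-0.76: |R|=0.4349
R=1: x+27/80x²=0 ⇒ x=−80/27=-2.9630; min R=1−1/(4·27/80)=0.2593>−1
Confirm numerically:
  x=-2.866: |R|=0.90621 <1
  x=-2.689: |R|=0.75137 <1
  x=-2.471: |R|=0.58972 <1
  x=-1.891: |R|=0.31586 <1
  x=-3.558: |R|=1.71454 >1
  x=-3.225: |R|=1.28521 >1
  x=-3.080: |R|=1.12166 >1
Interval (-2.9630, 0).

(-2.9630,0); λ=-6 ⇒ h* = (80/27)/6 = 0.4938.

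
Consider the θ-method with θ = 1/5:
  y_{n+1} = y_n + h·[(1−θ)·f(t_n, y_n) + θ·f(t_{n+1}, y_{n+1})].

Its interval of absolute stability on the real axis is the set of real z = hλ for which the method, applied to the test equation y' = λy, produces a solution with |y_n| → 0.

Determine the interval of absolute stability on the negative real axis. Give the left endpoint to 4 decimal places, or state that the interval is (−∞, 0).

z∈(-3.3333,0).

Test eqn y'=λy, z=hλ:
  y_{n+1} = y_n + z·[4/5·y_n + 1/5·y_{n+1}] ⇒ (1 − 1/5z)y_{n+1} = (1 + 4/5z)y_n
  so R(z) = (1 + 4/5z)/(1 − 1/5z).

Find x<0 with |R(x)|<1.
x=-0.39: |R|=0.6382
R=−1: 1+4/5x = −1+1/5x ⇒ -3/5x=2 ⇒ x=2/(-3/5)=-3.3333
Confirm numerically:
  x=-2.393: |R|=0.61842 <1
  x=-1.825: |R|=0.33700 <1
  x=-1.806: |R|=0.32677 <1
  x=-3.808: |R|=1.16167 >1
  x=-3.630: |R|=1.10313 >1
  x=-3.555: |R|=1.07773 >1
Stable set (-3.3333, 0).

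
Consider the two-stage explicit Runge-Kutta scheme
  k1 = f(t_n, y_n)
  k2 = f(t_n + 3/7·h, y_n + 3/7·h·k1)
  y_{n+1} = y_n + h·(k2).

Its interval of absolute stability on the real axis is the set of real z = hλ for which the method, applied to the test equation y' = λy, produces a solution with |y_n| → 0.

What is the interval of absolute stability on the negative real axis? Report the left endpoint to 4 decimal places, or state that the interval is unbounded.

On y'=λy, z=hλ:
  k1=λy_n ⇒ h·k1=z·y_n;  k2=λ(1+3/7z)y_n ⇒ h·k2=z(1+3/7z)y_n
  y_{n+1}/y_n = 1 + z(1+3/7z) = 1 + z + 3/7z²
  Hence R(z) = 1 + z + 3/7z².

Need |R(x)|<1, x<0.
x=-1.02: |R|=0.4259
R=1: x+3/7x²=0 ⇒ x=−7/3=-2.3333; min R=1−1/(4·3/7)=0.4167>−1
Confirm numerically:
  x=-2.202: |R|=0.87606 <1
  x=-1.790: |R|=0.58319 <1
  x=-1.484: |R|=0.45982 <1
  x=-2.911: |R|=1.72068 >1
  x=-2.594: |R|=1.28979 >1
  x=-2.396: |R|=1.06435 >1
Stable set (-2.3333, 0).

z∈(-2.3333,0).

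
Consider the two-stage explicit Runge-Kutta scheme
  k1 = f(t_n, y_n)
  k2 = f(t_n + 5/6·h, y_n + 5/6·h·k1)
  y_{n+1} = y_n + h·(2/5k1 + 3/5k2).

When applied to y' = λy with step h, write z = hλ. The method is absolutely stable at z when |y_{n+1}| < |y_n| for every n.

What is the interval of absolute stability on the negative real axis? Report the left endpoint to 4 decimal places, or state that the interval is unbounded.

On y'=λy, z=hλ:
  k1=λy_n ⇒ h·k1=z·y_n;  k2=λ(1+5/6z)y_n ⇒ h·k2=z(1+5/6z)y_n
  y_{n+1}/y_n = 1 + 2/5z + 3/5z(1+5/6z) = 1 + z + 1/2z²
  so R(z) = 1 + z + 1/2z².

Solve |R(x)|<1 on ℝ⁻.
x=-1.44: |R|=0.5968
R=1: x+1/2x²=0 ⇒ x=−2=-2.0000; min R=1−1/(4·1/2)=0.5000>−1
Confirm numerically:
  x=-1.501: |R|=0.62550 <1
  x=-1.184: |R|=0.51693 <1
  x=-1.161: |R|=0.51296 <1
  x=-1.109: |R|=0.50594 <1
  x=-2.407: |R|=1.48982 >1
  x=-2.162: |R|=1.17512 >1
Stable set (-2.0000, 0).

z∈(-2.0000,0).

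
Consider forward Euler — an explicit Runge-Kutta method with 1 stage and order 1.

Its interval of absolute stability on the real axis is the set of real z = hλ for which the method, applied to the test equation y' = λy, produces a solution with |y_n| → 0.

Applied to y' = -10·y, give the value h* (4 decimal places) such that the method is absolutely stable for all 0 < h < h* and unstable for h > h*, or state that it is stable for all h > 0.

On y'=λy, z=hλ:
  order 1, 1-stage ⇒ R(z)=1+z
  (e.g. R(-0.38)=0.62000, |R|=0.62000)

Solve |R(x)|<1 on ℝ⁻.
x=-0.38: |R|=0.6200
|R(-2.12)|=1.1200 |R(-1.81)|=0.8100 |R(-1.08)|=0.0800
Bisect:
  x_lo=-2.3638 |R|=1.3638  x_hi=-0.1541 |R|=0.8459
  mid=-1.25897 |R|=0.25897 →hi
  mid=-1.81140 |R|=0.81140 →hi
  mid=-2.08761 |R|=1.08761 →lo
  mid=-1.94950 |R|=0.94950 →hi
  mid=-2.01856 |R|=1.01856 →lo
  mid=-1.98403 |R|=0.98403 →hi
  mid=-2.00129 |R|=1.00129 →lo
  mid=-1.99266 |R|=0.99266 →hi
  mid=-1.99698 |R|=0.99698 →hi
  mid=-1.99914 |R|=0.99914 →hi
  ...
  [-2.00008,-1.99995] ⇒ x*=-2.0000
Stable set (-2.0000, 0).

(-2.0000,0); λ=-10 ⇒ h* = 0.2000.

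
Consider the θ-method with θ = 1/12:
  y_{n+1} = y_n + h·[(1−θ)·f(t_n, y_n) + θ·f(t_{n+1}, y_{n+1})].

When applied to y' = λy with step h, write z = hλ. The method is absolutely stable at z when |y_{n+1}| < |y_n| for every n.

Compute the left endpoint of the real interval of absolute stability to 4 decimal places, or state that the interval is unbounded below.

z* = -2.4000.

With y'=λy (z=hλ):
  y_{n+1} = y_n + z·[11/12·y_n + 1/12·y_{n+1}] ⇒ (1 − 1/12z)y_{n+1} = (1 + 11/12z)y_n
  ⇒ R(z) = (1 + 11/12z)/(1 − 1/12z).

Solve |R(x)|<1 on ℝ⁻.
x=-1.58: |R|=0.3962
R=−1: 1+11/12x = −1+1/12x ⇒ -5/6x=2 ⇒ x=2/(-5/6)=-2.4000
Confirm numerically:
  x=-2.372: |R|=0.98052 <1
  x=-1.431: |R|=0.27853 <1
  x=-1.236: |R|=0.12058 <1
  x=-2.791: |R|=1.26435 >1
  x=-2.674: |R|=1.18672 >1
Interval (-2.4000, 0).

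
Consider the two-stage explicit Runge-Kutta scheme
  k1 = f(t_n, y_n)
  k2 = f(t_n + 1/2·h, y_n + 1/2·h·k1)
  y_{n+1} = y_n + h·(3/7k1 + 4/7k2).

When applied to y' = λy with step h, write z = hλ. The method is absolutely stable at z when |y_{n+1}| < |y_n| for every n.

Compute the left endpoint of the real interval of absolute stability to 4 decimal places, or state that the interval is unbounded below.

left endpoint -3.5000.

With y'=λy (z=hλ):
  k1=λy_n ⇒ h·k1=z·y_n;  k2=λ(1+1/2z)y_n ⇒ h·k2=z(1+1/2z)y_n
  y_{n+1}/y_n = 1 + 3/7z + 4/7z(1+1/2z) = 1 + z + 2/7z²
  so R(z) = 1 + z + 2/7z².

Solve |R(x)|<1 on ℝ⁻.
x=-1.26: |R|=0.1936
R=1: x+2/7x²=0 ⇒ x=−7/2=-3.5000; min R=1−1/(4·2/7)=0.1250>−1
Confirm numerically:
  x=-3.433: |R|=0.93428 <1
  x=-3.371: |R|=0.87575 <1
  x=-2.580: |R|=0.32183 <1
  x=-1.635: |R|=0.12878 <1
  x=-3.993: |R|=1.56244 >1
  x=-3.673: |R|=1.18155 >1
Interval (-3.5000, 0).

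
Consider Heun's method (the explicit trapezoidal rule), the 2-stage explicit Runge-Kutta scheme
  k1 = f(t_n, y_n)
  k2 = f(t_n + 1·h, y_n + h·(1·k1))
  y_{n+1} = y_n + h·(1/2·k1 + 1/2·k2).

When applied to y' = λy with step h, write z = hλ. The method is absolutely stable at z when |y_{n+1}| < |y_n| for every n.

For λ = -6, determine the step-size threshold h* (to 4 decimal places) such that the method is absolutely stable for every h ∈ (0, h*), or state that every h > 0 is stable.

Set f=λy, z=hλ:
  order 2, 2-stage ⇒ R(z)=1+z+z^2/2
  (e.g. R(-0.78)=0.52420, |R|=0.52420)

Solve |R(x)|<1 on ℝ⁻.
x=-0.78: |R|=0.5242
|R(-1.76)|=0.7888 |R(-1.2)|=0.5200 |R(-0.91)|=0.5041
Bisect:
  x_lo=-2.7244 |R|=1.9868  x_hi=-0.2676 |R|=0.7682
  mid=-1.49597 |R|=0.62299 →hi
  mid=-2.11018 |R|=1.11625 →lo
  mid=-1.80308 |R|=0.82247 →hi
  mid=-1.95663 |R|=0.95757 →hi
  mid=-2.03341 |R|=1.03396 →lo
  mid=-1.99502 |R|=0.99503 →hi
  mid=-2.01421 |R|=1.01431 →lo
  ...
  [-2.00012,-1.99997] ⇒ x*=-2.0000
So |R|<1 on (-2.0000, 0).

(-2.0000,0); λ=-6 ⇒ h* = 0.3333.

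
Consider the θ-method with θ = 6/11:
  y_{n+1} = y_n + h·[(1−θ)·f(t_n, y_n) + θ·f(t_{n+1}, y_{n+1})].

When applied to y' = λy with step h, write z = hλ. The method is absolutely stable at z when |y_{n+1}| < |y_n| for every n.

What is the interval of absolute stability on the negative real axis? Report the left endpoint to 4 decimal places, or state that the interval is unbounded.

On y'=λy, z=hλ:
  y_{n+1} = y_n + z·[5/11·y_n + 6/11·y_{n+1}] ⇒ (1 − 6/11z)y_{n+1} = (1 + 5/11z)y_n
  so R(z) = (1 + 5/11z)/(1 − 6/11z).

Solve |R(x)|<1 on ℝ⁻.
x=-1.27: |R|=0.2497
x=-2: |R|=0.0435
x=-10: |R|=0.5493
x=-100: |R|=0.8003
θ=6/11≥1/2 ⇒ |1+5/11x|<|1−6/11x| ∀x<0 ⇒ interval (−∞,0).

interval (−∞, 0).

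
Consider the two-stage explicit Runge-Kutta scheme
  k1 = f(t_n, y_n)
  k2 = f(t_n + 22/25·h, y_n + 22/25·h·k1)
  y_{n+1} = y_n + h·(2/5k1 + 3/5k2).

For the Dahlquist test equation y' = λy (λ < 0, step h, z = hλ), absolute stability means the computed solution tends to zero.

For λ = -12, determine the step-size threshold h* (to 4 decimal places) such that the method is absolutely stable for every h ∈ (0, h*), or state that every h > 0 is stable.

(-1.8939,0); λ=-12 ⇒ h* = (125/66)/12 = 0.1578.

On y'=λy, z=hλ:
  k1=λy_n ⇒ h·k1=z·y_n;  k2=λ(1+22/25z)y_n ⇒ h·k2=z(1+22/25z)y_n
  y_{n+1}/y_n = 1 + 2/5z + 3/5z(1+22/25z) = 1 + z + 66/125z²
  R(z) = 1 + z + 66/125z².

Need |R(x)|<1, x<0.
x=-0.51: |R|=0.6273
R=1: x+66/125x²=0 ⇒ x=−125/66=-1.8939; min R=1−1/(4·66/125)=0.5265>−1
Confirm numerically:
  x=-1.858: |R|=0.96474 <1
  x=-1.578: |R|=0.73676 <1
  x=-1.324: |R|=0.60157 <1
  x=-1.009: |R|=0.52855 <1
  x=-2.251: |R|=1.42438 >1
  x=-2.237: |R|=1.40520 >1
  x=-2.184: |R|=1.33448 >1
So |R|<1 on (-1.8939, 0).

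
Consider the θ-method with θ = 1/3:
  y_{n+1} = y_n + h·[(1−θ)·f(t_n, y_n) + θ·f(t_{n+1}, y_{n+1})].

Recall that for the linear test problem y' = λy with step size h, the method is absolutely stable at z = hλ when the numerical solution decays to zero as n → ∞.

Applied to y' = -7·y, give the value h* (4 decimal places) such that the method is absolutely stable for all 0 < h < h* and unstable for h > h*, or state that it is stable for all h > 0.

On y'=λy, z=hλ:
  y_{n+1} = y_n + z·[2/3·y_n + 1/3·y_{n+1}] ⇒ (1 − 1/3z)y_{n+1} = (1 + 2/3z)y_n
  R(z) = (1 + 2/3z)/(1 − 1/3z).

Find x<0 with |R(x)|<1.
x=-0.32: |R|=0.7108
R=−1: 1+2/3x = −1+1/3x ⇒ -1/3x=2 ⇒ x=2/(-1/3)=-6.0000
Confirm numerically:
  x=-5.688: |R|=0.96409 <1
  x=-5.427: |R|=0.93200 <1
  x=-4.244: |R|=0.75759 <1
  x=-3.372: |R|=0.58757 <1
  x=-6.385: |R|=1.04102 >1
  x=-6.139: |R|=1.01521 >1
Stable set (-6.0000, 0).

(-6.0000,0); λ=-7 ⇒ h* = (6)/7 = 0.8571.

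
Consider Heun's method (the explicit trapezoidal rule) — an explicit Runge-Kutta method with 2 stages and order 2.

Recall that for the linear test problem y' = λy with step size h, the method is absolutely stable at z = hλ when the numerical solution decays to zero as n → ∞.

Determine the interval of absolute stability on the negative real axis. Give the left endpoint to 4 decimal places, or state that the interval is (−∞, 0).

On y'=λy, z=hλ:
  order 2, 2-stage ⇒ R(z)=1+z+z^2/2
  (e.g. R(-0.93)=0.50245, |R|=0.50245)

Solve |R(x)|<1 on ℝ⁻.
x=-0.93: |R|=0.5025
|R(-1.88)|=0.8872 |R(-1.07)|=0.5025 |R(-0.63)|=0.5684
Bisect:
  x_lo=-2.4587 |R|=1.5638  x_hi=-0.2686 |R|=0.7675
  mid=-1.36362 |R|=0.56611 →hi
  mid=-1.91114 |R|=0.91508 →hi
  mid=-2.18489 |R|=1.20199 →lo
  mid=-2.04801 |R|=1.04917 →lo
  mid=-1.97958 |R|=0.97978 →hi
  mid=-2.01380 |R|=1.01389 →lo
  mid=-1.99669 |R|=0.99669 →hi
  ...
  [-2.00003,-1.99989] ⇒ x*=-2.0000
So |R|<1 on (-2.0000, 0).

z∈(-2.0000,0).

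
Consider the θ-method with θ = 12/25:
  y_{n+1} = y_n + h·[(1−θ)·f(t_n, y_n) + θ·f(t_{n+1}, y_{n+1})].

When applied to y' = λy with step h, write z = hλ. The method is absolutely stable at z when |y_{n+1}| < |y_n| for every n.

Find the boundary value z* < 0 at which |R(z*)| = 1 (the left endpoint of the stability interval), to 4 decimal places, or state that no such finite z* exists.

Set f=λy, z=hλ:
  y_{n+1} = y_n + z·[13/25·y_n + 12/25·y_{n+1}] ⇒ (1 − 12/25z)y_{n+1} = (1 + 13/25z)y_n
  so R(z) = (1 + 13/25z)/(1 − 12/25z).

Solve |R(x)|<1 on ℝ⁻.
x=-1.4: |R|=0.1627
R=−1: 1+13/25x = −1+12/25x ⇒ -1/25x=2 ⇒ x=2/(-1/25)=-50.0000
Confirm numerically:
  x=-41.549: |R|=0.98386 <1
  x=-37.739: |R|=0.97434 <1
  x=-29.653: |R|=0.94657 <1
  x=-23.607: |R|=0.91439 <1
  x=-50.478: |R|=1.00076 >1
  x=-50.106: |R|=1.00017 >1
Stable set (-50.0000, 0).

left endpoint -50.0000.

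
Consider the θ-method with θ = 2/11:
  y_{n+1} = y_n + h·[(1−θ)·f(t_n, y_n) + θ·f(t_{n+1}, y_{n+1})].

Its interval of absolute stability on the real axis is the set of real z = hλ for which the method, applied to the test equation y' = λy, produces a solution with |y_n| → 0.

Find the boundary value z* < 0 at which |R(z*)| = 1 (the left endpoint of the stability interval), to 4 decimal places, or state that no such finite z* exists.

left endpoint -3.1429.

Set f=λy, z=hλ:
  y_{n+1} = y_n + z·[9/11·y_n + 2/11·y_{n+1}] ⇒ (1 − 2/11z)y_{n+1} = (1 + 9/11z)y_n
  so R(z) = (1 + 9/11z)/(1 − 2/11z).

Need |R(x)|<1, x<0.
x=-1.28: |R|=0.0383
R=−1: 1+9/11x = −1+2/11x ⇒ -7/11x=2 ⇒ x=2/(-7/11)=-3.1429
Confirm numerically:
  x=-2.799: |R|=0.85498 <1
  x=-2.486: |R|=0.71212 <1
  x=-2.208: |R|=0.57551 <1
  x=-1.938: |R|=0.43305 <1
  x=-3.696: |R|=1.21053 >1
  x=-3.564: |R|=1.16262 >1
  x=-3.517: |R|=1.14523 >1
Stable set (-3.1429, 0).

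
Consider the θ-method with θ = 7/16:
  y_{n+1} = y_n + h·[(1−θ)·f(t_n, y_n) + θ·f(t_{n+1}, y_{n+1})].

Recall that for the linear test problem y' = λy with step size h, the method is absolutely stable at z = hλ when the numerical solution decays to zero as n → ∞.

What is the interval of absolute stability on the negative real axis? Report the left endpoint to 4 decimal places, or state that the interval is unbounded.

Test eqn y'=λy, z=hλ:
  y_{n+1} = y_n + z·[9/16·y_n + 7/16·y_{n+1}] ⇒ (1 − 7/16z)y_{n+1} = (1 + 9/16z)y_n
  Hence R(z) = (1 + 9/16z)/(1 − 7/16z).

Find x<0 with |R(x)|<1.
x=-0.57: |R|=0.5438
R=−1: 1+9/16x = −1+7/16x ⇒ -1/8x=2 ⇒ x=2/(-1/8)=-16.0000
Confirm numerically:
  x=-14.468: |R|=0.97387 <1
  x=-8.325: |R|=0.79334 <1
  x=-7.904: |R|=0.77299 <1
  x=-7.629: |R|=0.75877 <1
  x=-16.441: |R|=1.00673 >1
  x=-16.107: |R|=1.00166 >1
  x=-16.082: |R|=1.00128 >1
Stable set (-16.0000, 0).

(-16.0000, 0).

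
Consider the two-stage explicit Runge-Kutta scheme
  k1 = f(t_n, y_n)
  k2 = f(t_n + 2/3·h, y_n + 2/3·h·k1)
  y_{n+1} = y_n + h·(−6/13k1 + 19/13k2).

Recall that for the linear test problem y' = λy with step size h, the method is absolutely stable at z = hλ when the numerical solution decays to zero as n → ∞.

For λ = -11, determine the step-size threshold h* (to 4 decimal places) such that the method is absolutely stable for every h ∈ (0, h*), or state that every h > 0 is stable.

(-1.0263,0); λ=-11 ⇒ h* = (39/38)/11 = 0.0933.

Set f=λy, z=hλ:
  k1=λy_n ⇒ h·k1=z·y_n;  k2=λ(1+2/3z)y_n ⇒ h·k2=z(1+2/3z)y_n
  y_{n+1}/y_n = 1 − 6/13z + 19/13z(1+2/3z) = 1 + z + 38/39z²
  R(z) = 1 + z + 38/39z².

Boundary: |R(x)|=1, x<0.
x=-1.19: |R|=1.1898
R=1: x+38/39x²=0 ⇒ x=−39/38=-1.0263; min R=1−1/(4·38/39)=0.7434>−1
Confirm numerically:
  x=-1.000: |R|=0.97436 <1
  x=-0.464: |R|=0.74578 <1
  x=-0.445: |R|=0.74795 <1
  x=-1.386: |R|=1.48574 >1
  x=-1.224: |R|=1.23576 >1
Interval (-1.0263, 0).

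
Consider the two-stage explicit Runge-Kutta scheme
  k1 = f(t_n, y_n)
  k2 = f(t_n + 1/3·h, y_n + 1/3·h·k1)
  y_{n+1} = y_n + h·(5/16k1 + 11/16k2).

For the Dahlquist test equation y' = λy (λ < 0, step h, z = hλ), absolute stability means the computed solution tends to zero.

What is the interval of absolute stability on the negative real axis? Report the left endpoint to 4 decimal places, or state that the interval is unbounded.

Set f=λy, z=hλ:
  k1=λy_n ⇒ h·k1=z·y_n;  k2=λ(1+1/3z)y_n ⇒ h·k2=z(1+1/3z)y_n
  y_{n+1}/y_n = 1 + 5/16z + 11/16z(1+1/3z) = 1 + z + 11/48z²
  ⇒ R(z) = 1 + z + 11/48z².

Boundary: |R(x)|=1, x<0.
x=-1.41: |R|=0.0456
R=1: x+11/48x²=0 ⇒ x=−48/11=-4.3636; min R=1−1/(4·11/48)=-0.0909>−1
Confirm numerically:
  x=-4.334: |R|=0.97056 <1
  x=-3.458: |R|=0.28232 <1
  x=-2.573: |R|=0.05584 <1
  x=-2.454: |R|=0.07393 <1
  x=-4.947: |R|=1.66135 >1
  x=-4.611: |R|=1.26139 >1
Interval (-4.3636, 0).

z∈(-4.3636,0).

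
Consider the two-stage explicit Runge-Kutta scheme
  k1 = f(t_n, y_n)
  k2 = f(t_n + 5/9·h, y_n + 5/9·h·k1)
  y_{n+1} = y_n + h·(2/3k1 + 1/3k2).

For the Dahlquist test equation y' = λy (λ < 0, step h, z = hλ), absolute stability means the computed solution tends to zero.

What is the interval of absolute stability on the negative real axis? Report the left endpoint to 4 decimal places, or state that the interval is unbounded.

Set f=λy, z=hλ:
  k1=λy_n ⇒ h·k1=z·y_n;  k2=λ(1+5/9z)y_n ⇒ h·k2=z(1+5/9z)y_n
  y_{n+1}/y_n = 1 + 2/3z + 1/3z(1+5/9z) = 1 + z + 5/27z²
  so R(z) = 1 + z + 5/27z².

Solve |R(x)|<1 on ℝ⁻.
x=-1.01: |R|=0.1789
R=1: x+5/27x²=0 ⇒ x=−27/5=-5.4000; min R=1−1/(4·5/27)=-0.3500>−1
Confirm numerically:
  x=-4.316: |R|=0.13360 <1
  x=-4.063: |R|=0.00597 <1
  x=-3.602: |R|=0.19933 <1
  x=-2.646: |R|=0.34946 <1
  x=-5.834: |R|=1.46888 >1
  x=-5.484: |R|=1.08531 >1
Interval (-5.4000, 0).

(-5.4000, 0).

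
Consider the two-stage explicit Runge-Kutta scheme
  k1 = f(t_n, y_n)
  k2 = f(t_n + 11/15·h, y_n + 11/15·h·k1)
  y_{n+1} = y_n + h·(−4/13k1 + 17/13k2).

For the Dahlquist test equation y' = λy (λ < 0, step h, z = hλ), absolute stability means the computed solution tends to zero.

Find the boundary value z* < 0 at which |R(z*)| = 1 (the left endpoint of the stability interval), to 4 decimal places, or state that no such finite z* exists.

z* = -1.0428.

Set f=λy, z=hλ:
  k1=λy_n ⇒ h·k1=z·y_n;  k2=λ(1+11/15z)y_n ⇒ h·k2=z(1+11/15z)y_n
  y_{n+1}/y_n = 1 − 4/13z + 17/13z(1+11/15z) = 1 + z + 187/195z²
  ⇒ R(z) = 1 + z + 187/195z².

Solve |R(x)|<1 on ℝ⁻.
x=-0.96: |R|=0.9238
R=1: x+187/195x²=0 ⇒ x=−195/187=-1.0428; min R=1−1/(4·187/195)=0.7393>−1
Confirm numerically:
  x=-0.789: |R|=0.80798 <1
  x=-0.673: |R|=0.76135 <1
  x=-0.599: |R|=0.74508 <1
  x=-0.533: |R|=0.73943 <1
  x=-1.627: |R|=1.91153 >1
  x=-1.173: |R|=1.14648 >1
So |R|<1 on (-1.0428, 0).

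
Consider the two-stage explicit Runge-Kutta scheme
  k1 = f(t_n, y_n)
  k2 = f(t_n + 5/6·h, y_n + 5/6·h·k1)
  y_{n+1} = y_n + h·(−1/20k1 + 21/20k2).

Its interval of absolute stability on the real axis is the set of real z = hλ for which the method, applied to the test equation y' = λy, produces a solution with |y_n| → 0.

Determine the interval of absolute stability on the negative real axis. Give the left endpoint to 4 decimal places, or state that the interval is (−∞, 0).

Test eqn y'=λy, z=hλ:
  k1=λy_n ⇒ h·k1=z·y_n;  k2=λ(1+5/6z)y_n ⇒ h·k2=z(1+5/6z)y_n
  y_{n+1}/y_n = 1 − 1/20z + 21/20z(1+5/6z) = 1 + z + 7/8z²
  Hence R(z) = 1 + z + 7/8z².

Find x<0 with |R(x)|<1.
x=-1.4: |R|=1.3150
R=1: x+7/8x²=0 ⇒ x=−8/7=-1.1429; min R=1−1/(4·7/8)=0.7143>−1
Confirm numerically:
  x=-1.079: |R|=0.93971 <1
  x=-1.002: |R|=0.87650 <1
  x=-0.754: |R|=0.74345 <1
  x=-0.542: |R|=0.71504 <1
  x=-1.682: |R|=1.79348 >1
  x=-1.543: |R|=1.54024 >1
  x=-1.504: |R|=1.47526 >1
Interval (-1.1429, 0).

(-1.1429, 0).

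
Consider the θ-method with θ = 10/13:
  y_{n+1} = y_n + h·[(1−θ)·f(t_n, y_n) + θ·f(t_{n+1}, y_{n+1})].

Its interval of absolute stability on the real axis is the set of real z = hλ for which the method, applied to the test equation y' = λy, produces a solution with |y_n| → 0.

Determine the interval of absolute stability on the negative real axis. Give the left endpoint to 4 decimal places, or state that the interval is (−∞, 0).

unbounded; (−∞, 0).

On y'=λy, z=hλ:
  y_{n+1} = y_n + z·[3/13·y_n + 10/13·y_{n+1}] ⇒ (1 − 10/13z)y_{n+1} = (1 + 3/13z)y_n
  ⇒ R(z) = (1 + 3/13z)/(1 − 10/13z).

Solve |R(x)|<1 on ℝ⁻.
x=-0.51: |R|=0.6337
x=-2: |R|=0.2121
x=-10: |R|=0.1504
x=-100: |R|=0.2833
θ=10/13≥1/2 ⇒ |1+3/13x|<|1−10/13x| ∀x<0 ⇒ unbounded interval.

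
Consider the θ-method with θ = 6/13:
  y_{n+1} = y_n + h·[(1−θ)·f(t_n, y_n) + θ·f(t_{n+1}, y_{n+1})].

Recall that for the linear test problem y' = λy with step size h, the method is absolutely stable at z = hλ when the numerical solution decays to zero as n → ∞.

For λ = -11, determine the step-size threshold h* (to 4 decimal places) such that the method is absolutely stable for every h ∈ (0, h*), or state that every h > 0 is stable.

Set f=λy, z=hλ:
  y_{n+1} = y_n + z·[7/13·y_n + 6/13·y_{n+1}] ⇒ (1 − 6/13z)y_{n+1} = (1 + 7/13z)y_n
  so R(z) = (1 + 7/13z)/(1 − 6/13z).

Find x<0 with |R(x)|<1.
x=-1.57: |R|=0.0897
R=−1: 1+7/13x = −1+6/13x ⇒ -1/13x=2 ⇒ x=2/(-1/13)=-26.0000
Confirm numerically:
  x=-23.890: |R|=0.98650 <1
  x=-21.160: |R|=0.96542 <1
  x=-20.083: |R|=0.95568 <1
  x=-16.959: |R|=0.92121 <1
  x=-26.450: |R|=1.00262 >1
  x=-26.257: |R|=1.00151 >1
  x=-26.088: |R|=1.00052 >1
Stable set (-26.0000, 0).

(-26.0000,0); λ=-11 ⇒ h* = (26)/11 = 2.3636.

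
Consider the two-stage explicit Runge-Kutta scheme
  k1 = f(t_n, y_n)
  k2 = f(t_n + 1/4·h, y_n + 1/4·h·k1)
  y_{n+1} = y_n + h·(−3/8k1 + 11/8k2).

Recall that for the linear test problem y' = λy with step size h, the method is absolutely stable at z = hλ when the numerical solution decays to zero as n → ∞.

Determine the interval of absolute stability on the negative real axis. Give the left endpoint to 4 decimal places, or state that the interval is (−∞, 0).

(-2.9091, 0).

Test eqn y'=λy, z=hλ:
  k1=λy_n ⇒ h·k1=z·y_n;  k2=λ(1+1/4z)y_n ⇒ h·k2=z(1+1/4z)y_n
  y_{n+1}/y_n = 1 − 3/8z + 11/8z(1+1/4z) = 1 + z + 11/32z²
  so R(z) = 1 + z + 11/32z².

Solve |R(x)|<1 on ℝ⁻.
x=-0.66: |R|=0.4897
R=1: x+11/32x²=0 ⇒ x=−32/11=-2.9091; min R=1−1/(4·11/32)=0.2727>−1
Confirm numerically:
  x=-2.609: |R|=0.73087 <1
  x=-1.803: |R|=0.31447 <1
  x=-1.688: |R|=0.29146 <1
  x=-1.438: |R|=0.27282 <1
  x=-3.408: |R|=1.58447 >1
  x=-3.334: |R|=1.48697 >1
  x=-3.220: |R|=1.34414 >1
Interval (-2.9091, 0).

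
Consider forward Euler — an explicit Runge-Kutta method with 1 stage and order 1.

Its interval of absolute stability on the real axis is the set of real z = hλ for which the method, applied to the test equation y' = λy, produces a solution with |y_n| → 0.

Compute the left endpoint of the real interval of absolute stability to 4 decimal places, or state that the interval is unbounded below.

On y'=λy, z=hλ:
  order 1, 1-stage ⇒ R(z)=1+z
  (e.g. R(-0.56)=0.44000, |R|=0.44000)

Solve |R(x)|<1 on ℝ⁻.
x=-0.56: |R|=0.4400
|R(-2.2)|=1.2000 |R(-1.94)|=0.9400 |R(-0.87)|=0.1300
Bisect:
  x_lo=-2.8815 |R|=1.8815  x_hi=-0.3369 |R|=0.6631
  mid=-1.60921 |R|=0.60921 →hi
  mid=-2.24535 |R|=1.24535 →lo
  mid=-1.92728 |R|=0.92728 →hi
  mid=-2.08631 |R|=1.08631 →lo
  mid=-2.00680 |R|=1.00680 →lo
  mid=-1.96704 |R|=0.96704 →hi
  mid=-1.98692 |R|=0.98692 →hi
  mid=-1.99686 |R|=0.99686 →hi
  mid=-2.00183 |R|=1.00183 →lo
  mid=-1.99934 |R|=0.99934 →hi
  ...
  [-2.00012,-1.99996] ⇒ x*=-2.0000
Interval (-2.0000, 0).

z* = -2.0000.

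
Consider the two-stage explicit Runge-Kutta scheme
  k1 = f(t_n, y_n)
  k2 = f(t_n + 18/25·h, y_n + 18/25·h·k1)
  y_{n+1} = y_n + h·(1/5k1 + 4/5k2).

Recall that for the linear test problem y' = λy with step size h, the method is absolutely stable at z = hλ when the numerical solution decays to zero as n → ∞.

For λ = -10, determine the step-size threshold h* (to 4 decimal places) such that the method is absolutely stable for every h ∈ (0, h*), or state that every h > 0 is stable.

(-1.7361,0); λ=-10 ⇒ h* = (125/72)/10 = 0.1736.

Test eqn y'=λy, z=hλ:
  k1=λy_n ⇒ h·k1=z·y_n;  k2=λ(1+18/25z)y_n ⇒ h·k2=z(1+18/25z)y_n
  y_{n+1}/y_n = 1 + 1/5z + 4/5z(1+18/25z) = 1 + z + 72/125z²
  so R(z) = 1 + z + 72/125z².

Solve |R(x)|<1 on ℝ⁻.
x=-0.83: |R|=0.5668
R=1: x+72/125x²=0 ⇒ x=−125/72=-1.7361; min R=1−1/(4·72/125)=0.5660>−1
Confirm numerically:
  x=-1.712: |R|=0.97622 <1
  x=-1.362: |R|=0.70651 <1
  x=-1.087: |R|=0.59358 <1
  x=-2.333: |R|=1.80210 >1
  x=-2.325: |R|=1.78864 >1
  x=-2.142: |R|=1.50078 >1
Interval (-1.7361, 0).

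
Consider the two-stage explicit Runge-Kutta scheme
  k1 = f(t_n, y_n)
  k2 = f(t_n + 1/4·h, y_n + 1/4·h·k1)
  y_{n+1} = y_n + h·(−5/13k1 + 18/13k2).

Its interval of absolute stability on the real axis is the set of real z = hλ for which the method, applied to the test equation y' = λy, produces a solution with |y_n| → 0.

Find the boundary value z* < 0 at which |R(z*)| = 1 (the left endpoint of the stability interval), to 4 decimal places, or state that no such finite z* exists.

left endpoint -2.8889.

With y'=λy (z=hλ):
  k1=λy_n ⇒ h·k1=z·y_n;  k2=λ(1+1/4z)y_n ⇒ h·k2=z(1+1/4z)y_n
  y_{n+1}/y_n = 1 − 5/13z + 18/13z(1+1/4z) = 1 + z + 9/26z²
  R(z) = 1 + z + 9/26z².

Boundary: |R(x)|=1, x<0.
x=-1.62: |R|=0.2884
R=1: x+9/26x²=0 ⇒ x=−26/9=-2.8889; min R=1−1/(4·9/26)=0.2778>−1
Confirm numerically:
  x=-2.145: |R|=0.44766 <1
  x=-1.927: |R|=0.35838 <1
  x=-1.504: |R|=0.27901 <1
  x=-3.433: |R|=1.64659 >1
  x=-3.359: |R|=1.54661 >1
  x=-3.186: |R|=1.32767 >1
Stable set (-2.8889, 0).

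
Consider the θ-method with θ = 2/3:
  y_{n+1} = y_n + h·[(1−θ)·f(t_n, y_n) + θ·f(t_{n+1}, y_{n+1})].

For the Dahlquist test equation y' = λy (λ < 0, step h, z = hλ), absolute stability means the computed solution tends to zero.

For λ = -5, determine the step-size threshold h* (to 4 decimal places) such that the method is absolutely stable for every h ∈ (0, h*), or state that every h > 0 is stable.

Test eqn y'=λy, z=hλ:
  y_{n+1} = y_n + z·[1/3·y_n + 2/3·y_{n+1}] ⇒ (1 − 2/3z)y_{n+1} = (1 + 1/3z)y_n
  Hence R(z) = (1 + 1/3z)/(1 − 2/3z).

Find x<0 with |R(x)|<1.
x=-0.53: |R|=0.6084
x=-2: |R|=0.1429
x=-10: |R|=0.3043
x=-100: |R|=0.4778
θ=2/3≥1/2 ⇒ |1+1/3x|<|1−2/3x| ∀x<0 ⇒ stable on all of ℝ⁻.

(−∞, 0) — no finite endpoint. Any h>0 works for λ=-5.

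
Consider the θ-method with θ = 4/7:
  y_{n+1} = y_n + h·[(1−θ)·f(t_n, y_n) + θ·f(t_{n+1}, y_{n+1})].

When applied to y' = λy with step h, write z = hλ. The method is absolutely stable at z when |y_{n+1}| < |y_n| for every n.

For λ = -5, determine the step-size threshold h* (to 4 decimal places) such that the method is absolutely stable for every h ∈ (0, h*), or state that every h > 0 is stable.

On y'=λy, z=hλ:
  y_{n+1} = y_n + z·[3/7·y_n + 4/7·y_{n+1}] ⇒ (1 − 4/7z)y_{n+1} = (1 + 3/7z)y_n
  ⇒ R(z) = (1 + 3/7z)/(1 − 4/7z).

Find x<0 with |R(x)|<1.
x=-0.75: |R|=0.4750
x=-2: |R|=0.0667
x=-10: |R|=0.4894
x=-100: |R|=0.7199
θ=4/7≥1/2 ⇒ |1+3/7x|<|1−4/7x| ∀x<0 ⇒ interval (−∞,0).

(−∞, 0) — no finite endpoint. Any h>0 works for λ=-5.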